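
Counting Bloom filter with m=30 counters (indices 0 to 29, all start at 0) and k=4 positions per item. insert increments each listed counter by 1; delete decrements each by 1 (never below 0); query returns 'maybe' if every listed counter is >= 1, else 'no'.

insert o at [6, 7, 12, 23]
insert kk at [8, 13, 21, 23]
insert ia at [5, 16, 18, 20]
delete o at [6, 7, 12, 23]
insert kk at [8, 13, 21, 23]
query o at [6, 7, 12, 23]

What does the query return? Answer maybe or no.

Answer: no

Derivation:
Step 1: insert o at [6, 7, 12, 23] -> counters=[0,0,0,0,0,0,1,1,0,0,0,0,1,0,0,0,0,0,0,0,0,0,0,1,0,0,0,0,0,0]
Step 2: insert kk at [8, 13, 21, 23] -> counters=[0,0,0,0,0,0,1,1,1,0,0,0,1,1,0,0,0,0,0,0,0,1,0,2,0,0,0,0,0,0]
Step 3: insert ia at [5, 16, 18, 20] -> counters=[0,0,0,0,0,1,1,1,1,0,0,0,1,1,0,0,1,0,1,0,1,1,0,2,0,0,0,0,0,0]
Step 4: delete o at [6, 7, 12, 23] -> counters=[0,0,0,0,0,1,0,0,1,0,0,0,0,1,0,0,1,0,1,0,1,1,0,1,0,0,0,0,0,0]
Step 5: insert kk at [8, 13, 21, 23] -> counters=[0,0,0,0,0,1,0,0,2,0,0,0,0,2,0,0,1,0,1,0,1,2,0,2,0,0,0,0,0,0]
Query o: check counters[6]=0 counters[7]=0 counters[12]=0 counters[23]=2 -> no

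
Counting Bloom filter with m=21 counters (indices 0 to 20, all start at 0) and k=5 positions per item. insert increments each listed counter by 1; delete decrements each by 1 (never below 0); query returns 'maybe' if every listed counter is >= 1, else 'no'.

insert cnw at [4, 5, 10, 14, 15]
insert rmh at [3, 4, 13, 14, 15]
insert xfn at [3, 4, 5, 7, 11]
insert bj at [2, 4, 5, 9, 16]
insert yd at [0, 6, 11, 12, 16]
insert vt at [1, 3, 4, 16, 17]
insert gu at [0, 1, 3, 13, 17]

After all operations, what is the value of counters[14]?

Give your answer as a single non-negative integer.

Answer: 2

Derivation:
Step 1: insert cnw at [4, 5, 10, 14, 15] -> counters=[0,0,0,0,1,1,0,0,0,0,1,0,0,0,1,1,0,0,0,0,0]
Step 2: insert rmh at [3, 4, 13, 14, 15] -> counters=[0,0,0,1,2,1,0,0,0,0,1,0,0,1,2,2,0,0,0,0,0]
Step 3: insert xfn at [3, 4, 5, 7, 11] -> counters=[0,0,0,2,3,2,0,1,0,0,1,1,0,1,2,2,0,0,0,0,0]
Step 4: insert bj at [2, 4, 5, 9, 16] -> counters=[0,0,1,2,4,3,0,1,0,1,1,1,0,1,2,2,1,0,0,0,0]
Step 5: insert yd at [0, 6, 11, 12, 16] -> counters=[1,0,1,2,4,3,1,1,0,1,1,2,1,1,2,2,2,0,0,0,0]
Step 6: insert vt at [1, 3, 4, 16, 17] -> counters=[1,1,1,3,5,3,1,1,0,1,1,2,1,1,2,2,3,1,0,0,0]
Step 7: insert gu at [0, 1, 3, 13, 17] -> counters=[2,2,1,4,5,3,1,1,0,1,1,2,1,2,2,2,3,2,0,0,0]
Final counters=[2,2,1,4,5,3,1,1,0,1,1,2,1,2,2,2,3,2,0,0,0] -> counters[14]=2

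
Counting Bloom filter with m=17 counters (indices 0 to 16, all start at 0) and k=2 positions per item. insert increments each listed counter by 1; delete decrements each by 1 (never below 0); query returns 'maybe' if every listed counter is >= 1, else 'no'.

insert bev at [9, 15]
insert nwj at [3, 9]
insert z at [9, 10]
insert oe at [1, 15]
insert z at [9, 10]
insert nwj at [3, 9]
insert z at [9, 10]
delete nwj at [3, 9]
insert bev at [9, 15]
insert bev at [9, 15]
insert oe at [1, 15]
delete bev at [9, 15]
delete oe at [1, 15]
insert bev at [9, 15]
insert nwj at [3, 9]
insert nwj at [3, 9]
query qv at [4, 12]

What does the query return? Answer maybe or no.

Answer: no

Derivation:
Step 1: insert bev at [9, 15] -> counters=[0,0,0,0,0,0,0,0,0,1,0,0,0,0,0,1,0]
Step 2: insert nwj at [3, 9] -> counters=[0,0,0,1,0,0,0,0,0,2,0,0,0,0,0,1,0]
Step 3: insert z at [9, 10] -> counters=[0,0,0,1,0,0,0,0,0,3,1,0,0,0,0,1,0]
Step 4: insert oe at [1, 15] -> counters=[0,1,0,1,0,0,0,0,0,3,1,0,0,0,0,2,0]
Step 5: insert z at [9, 10] -> counters=[0,1,0,1,0,0,0,0,0,4,2,0,0,0,0,2,0]
Step 6: insert nwj at [3, 9] -> counters=[0,1,0,2,0,0,0,0,0,5,2,0,0,0,0,2,0]
Step 7: insert z at [9, 10] -> counters=[0,1,0,2,0,0,0,0,0,6,3,0,0,0,0,2,0]
Step 8: delete nwj at [3, 9] -> counters=[0,1,0,1,0,0,0,0,0,5,3,0,0,0,0,2,0]
Step 9: insert bev at [9, 15] -> counters=[0,1,0,1,0,0,0,0,0,6,3,0,0,0,0,3,0]
Step 10: insert bev at [9, 15] -> counters=[0,1,0,1,0,0,0,0,0,7,3,0,0,0,0,4,0]
Step 11: insert oe at [1, 15] -> counters=[0,2,0,1,0,0,0,0,0,7,3,0,0,0,0,5,0]
Step 12: delete bev at [9, 15] -> counters=[0,2,0,1,0,0,0,0,0,6,3,0,0,0,0,4,0]
Step 13: delete oe at [1, 15] -> counters=[0,1,0,1,0,0,0,0,0,6,3,0,0,0,0,3,0]
Step 14: insert bev at [9, 15] -> counters=[0,1,0,1,0,0,0,0,0,7,3,0,0,0,0,4,0]
Step 15: insert nwj at [3, 9] -> counters=[0,1,0,2,0,0,0,0,0,8,3,0,0,0,0,4,0]
Step 16: insert nwj at [3, 9] -> counters=[0,1,0,3,0,0,0,0,0,9,3,0,0,0,0,4,0]
Query qv: check counters[4]=0 counters[12]=0 -> no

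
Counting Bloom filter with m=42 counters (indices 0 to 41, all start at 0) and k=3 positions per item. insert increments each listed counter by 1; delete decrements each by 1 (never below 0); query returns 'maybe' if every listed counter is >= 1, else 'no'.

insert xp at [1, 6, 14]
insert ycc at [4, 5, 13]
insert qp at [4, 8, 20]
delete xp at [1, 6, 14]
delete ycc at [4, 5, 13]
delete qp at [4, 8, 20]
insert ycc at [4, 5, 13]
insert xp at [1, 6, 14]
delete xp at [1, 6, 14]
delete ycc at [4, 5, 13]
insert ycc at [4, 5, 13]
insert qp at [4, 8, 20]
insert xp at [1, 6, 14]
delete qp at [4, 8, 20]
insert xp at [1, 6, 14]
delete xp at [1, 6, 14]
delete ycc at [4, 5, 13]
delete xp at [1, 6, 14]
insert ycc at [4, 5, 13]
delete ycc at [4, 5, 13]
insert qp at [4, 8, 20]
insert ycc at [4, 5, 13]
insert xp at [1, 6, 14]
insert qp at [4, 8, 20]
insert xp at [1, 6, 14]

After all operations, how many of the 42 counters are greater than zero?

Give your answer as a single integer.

Step 1: insert xp at [1, 6, 14] -> counters=[0,1,0,0,0,0,1,0,0,0,0,0,0,0,1,0,0,0,0,0,0,0,0,0,0,0,0,0,0,0,0,0,0,0,0,0,0,0,0,0,0,0]
Step 2: insert ycc at [4, 5, 13] -> counters=[0,1,0,0,1,1,1,0,0,0,0,0,0,1,1,0,0,0,0,0,0,0,0,0,0,0,0,0,0,0,0,0,0,0,0,0,0,0,0,0,0,0]
Step 3: insert qp at [4, 8, 20] -> counters=[0,1,0,0,2,1,1,0,1,0,0,0,0,1,1,0,0,0,0,0,1,0,0,0,0,0,0,0,0,0,0,0,0,0,0,0,0,0,0,0,0,0]
Step 4: delete xp at [1, 6, 14] -> counters=[0,0,0,0,2,1,0,0,1,0,0,0,0,1,0,0,0,0,0,0,1,0,0,0,0,0,0,0,0,0,0,0,0,0,0,0,0,0,0,0,0,0]
Step 5: delete ycc at [4, 5, 13] -> counters=[0,0,0,0,1,0,0,0,1,0,0,0,0,0,0,0,0,0,0,0,1,0,0,0,0,0,0,0,0,0,0,0,0,0,0,0,0,0,0,0,0,0]
Step 6: delete qp at [4, 8, 20] -> counters=[0,0,0,0,0,0,0,0,0,0,0,0,0,0,0,0,0,0,0,0,0,0,0,0,0,0,0,0,0,0,0,0,0,0,0,0,0,0,0,0,0,0]
Step 7: insert ycc at [4, 5, 13] -> counters=[0,0,0,0,1,1,0,0,0,0,0,0,0,1,0,0,0,0,0,0,0,0,0,0,0,0,0,0,0,0,0,0,0,0,0,0,0,0,0,0,0,0]
Step 8: insert xp at [1, 6, 14] -> counters=[0,1,0,0,1,1,1,0,0,0,0,0,0,1,1,0,0,0,0,0,0,0,0,0,0,0,0,0,0,0,0,0,0,0,0,0,0,0,0,0,0,0]
Step 9: delete xp at [1, 6, 14] -> counters=[0,0,0,0,1,1,0,0,0,0,0,0,0,1,0,0,0,0,0,0,0,0,0,0,0,0,0,0,0,0,0,0,0,0,0,0,0,0,0,0,0,0]
Step 10: delete ycc at [4, 5, 13] -> counters=[0,0,0,0,0,0,0,0,0,0,0,0,0,0,0,0,0,0,0,0,0,0,0,0,0,0,0,0,0,0,0,0,0,0,0,0,0,0,0,0,0,0]
Step 11: insert ycc at [4, 5, 13] -> counters=[0,0,0,0,1,1,0,0,0,0,0,0,0,1,0,0,0,0,0,0,0,0,0,0,0,0,0,0,0,0,0,0,0,0,0,0,0,0,0,0,0,0]
Step 12: insert qp at [4, 8, 20] -> counters=[0,0,0,0,2,1,0,0,1,0,0,0,0,1,0,0,0,0,0,0,1,0,0,0,0,0,0,0,0,0,0,0,0,0,0,0,0,0,0,0,0,0]
Step 13: insert xp at [1, 6, 14] -> counters=[0,1,0,0,2,1,1,0,1,0,0,0,0,1,1,0,0,0,0,0,1,0,0,0,0,0,0,0,0,0,0,0,0,0,0,0,0,0,0,0,0,0]
Step 14: delete qp at [4, 8, 20] -> counters=[0,1,0,0,1,1,1,0,0,0,0,0,0,1,1,0,0,0,0,0,0,0,0,0,0,0,0,0,0,0,0,0,0,0,0,0,0,0,0,0,0,0]
Step 15: insert xp at [1, 6, 14] -> counters=[0,2,0,0,1,1,2,0,0,0,0,0,0,1,2,0,0,0,0,0,0,0,0,0,0,0,0,0,0,0,0,0,0,0,0,0,0,0,0,0,0,0]
Step 16: delete xp at [1, 6, 14] -> counters=[0,1,0,0,1,1,1,0,0,0,0,0,0,1,1,0,0,0,0,0,0,0,0,0,0,0,0,0,0,0,0,0,0,0,0,0,0,0,0,0,0,0]
Step 17: delete ycc at [4, 5, 13] -> counters=[0,1,0,0,0,0,1,0,0,0,0,0,0,0,1,0,0,0,0,0,0,0,0,0,0,0,0,0,0,0,0,0,0,0,0,0,0,0,0,0,0,0]
Step 18: delete xp at [1, 6, 14] -> counters=[0,0,0,0,0,0,0,0,0,0,0,0,0,0,0,0,0,0,0,0,0,0,0,0,0,0,0,0,0,0,0,0,0,0,0,0,0,0,0,0,0,0]
Step 19: insert ycc at [4, 5, 13] -> counters=[0,0,0,0,1,1,0,0,0,0,0,0,0,1,0,0,0,0,0,0,0,0,0,0,0,0,0,0,0,0,0,0,0,0,0,0,0,0,0,0,0,0]
Step 20: delete ycc at [4, 5, 13] -> counters=[0,0,0,0,0,0,0,0,0,0,0,0,0,0,0,0,0,0,0,0,0,0,0,0,0,0,0,0,0,0,0,0,0,0,0,0,0,0,0,0,0,0]
Step 21: insert qp at [4, 8, 20] -> counters=[0,0,0,0,1,0,0,0,1,0,0,0,0,0,0,0,0,0,0,0,1,0,0,0,0,0,0,0,0,0,0,0,0,0,0,0,0,0,0,0,0,0]
Step 22: insert ycc at [4, 5, 13] -> counters=[0,0,0,0,2,1,0,0,1,0,0,0,0,1,0,0,0,0,0,0,1,0,0,0,0,0,0,0,0,0,0,0,0,0,0,0,0,0,0,0,0,0]
Step 23: insert xp at [1, 6, 14] -> counters=[0,1,0,0,2,1,1,0,1,0,0,0,0,1,1,0,0,0,0,0,1,0,0,0,0,0,0,0,0,0,0,0,0,0,0,0,0,0,0,0,0,0]
Step 24: insert qp at [4, 8, 20] -> counters=[0,1,0,0,3,1,1,0,2,0,0,0,0,1,1,0,0,0,0,0,2,0,0,0,0,0,0,0,0,0,0,0,0,0,0,0,0,0,0,0,0,0]
Step 25: insert xp at [1, 6, 14] -> counters=[0,2,0,0,3,1,2,0,2,0,0,0,0,1,2,0,0,0,0,0,2,0,0,0,0,0,0,0,0,0,0,0,0,0,0,0,0,0,0,0,0,0]
Final counters=[0,2,0,0,3,1,2,0,2,0,0,0,0,1,2,0,0,0,0,0,2,0,0,0,0,0,0,0,0,0,0,0,0,0,0,0,0,0,0,0,0,0] -> 8 nonzero

Answer: 8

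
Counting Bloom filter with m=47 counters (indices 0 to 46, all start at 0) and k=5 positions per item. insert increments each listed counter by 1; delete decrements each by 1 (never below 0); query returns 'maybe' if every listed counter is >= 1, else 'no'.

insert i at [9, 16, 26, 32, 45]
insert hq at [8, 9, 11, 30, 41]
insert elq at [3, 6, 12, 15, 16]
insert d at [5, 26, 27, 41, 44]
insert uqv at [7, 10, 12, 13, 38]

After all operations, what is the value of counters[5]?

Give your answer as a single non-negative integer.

Step 1: insert i at [9, 16, 26, 32, 45] -> counters=[0,0,0,0,0,0,0,0,0,1,0,0,0,0,0,0,1,0,0,0,0,0,0,0,0,0,1,0,0,0,0,0,1,0,0,0,0,0,0,0,0,0,0,0,0,1,0]
Step 2: insert hq at [8, 9, 11, 30, 41] -> counters=[0,0,0,0,0,0,0,0,1,2,0,1,0,0,0,0,1,0,0,0,0,0,0,0,0,0,1,0,0,0,1,0,1,0,0,0,0,0,0,0,0,1,0,0,0,1,0]
Step 3: insert elq at [3, 6, 12, 15, 16] -> counters=[0,0,0,1,0,0,1,0,1,2,0,1,1,0,0,1,2,0,0,0,0,0,0,0,0,0,1,0,0,0,1,0,1,0,0,0,0,0,0,0,0,1,0,0,0,1,0]
Step 4: insert d at [5, 26, 27, 41, 44] -> counters=[0,0,0,1,0,1,1,0,1,2,0,1,1,0,0,1,2,0,0,0,0,0,0,0,0,0,2,1,0,0,1,0,1,0,0,0,0,0,0,0,0,2,0,0,1,1,0]
Step 5: insert uqv at [7, 10, 12, 13, 38] -> counters=[0,0,0,1,0,1,1,1,1,2,1,1,2,1,0,1,2,0,0,0,0,0,0,0,0,0,2,1,0,0,1,0,1,0,0,0,0,0,1,0,0,2,0,0,1,1,0]
Final counters=[0,0,0,1,0,1,1,1,1,2,1,1,2,1,0,1,2,0,0,0,0,0,0,0,0,0,2,1,0,0,1,0,1,0,0,0,0,0,1,0,0,2,0,0,1,1,0] -> counters[5]=1

Answer: 1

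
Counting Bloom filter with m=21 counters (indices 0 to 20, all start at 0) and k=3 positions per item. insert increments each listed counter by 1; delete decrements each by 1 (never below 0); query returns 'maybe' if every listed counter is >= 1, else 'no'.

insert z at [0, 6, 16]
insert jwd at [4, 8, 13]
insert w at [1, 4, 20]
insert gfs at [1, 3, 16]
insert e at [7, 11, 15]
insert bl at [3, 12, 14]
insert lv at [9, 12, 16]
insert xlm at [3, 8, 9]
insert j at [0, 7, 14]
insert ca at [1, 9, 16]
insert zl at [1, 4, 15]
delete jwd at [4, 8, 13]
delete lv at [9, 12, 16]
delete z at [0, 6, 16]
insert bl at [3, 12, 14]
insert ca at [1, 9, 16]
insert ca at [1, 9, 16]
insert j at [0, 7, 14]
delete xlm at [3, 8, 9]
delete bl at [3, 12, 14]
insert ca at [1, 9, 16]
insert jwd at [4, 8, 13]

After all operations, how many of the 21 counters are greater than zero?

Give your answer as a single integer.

Answer: 14

Derivation:
Step 1: insert z at [0, 6, 16] -> counters=[1,0,0,0,0,0,1,0,0,0,0,0,0,0,0,0,1,0,0,0,0]
Step 2: insert jwd at [4, 8, 13] -> counters=[1,0,0,0,1,0,1,0,1,0,0,0,0,1,0,0,1,0,0,0,0]
Step 3: insert w at [1, 4, 20] -> counters=[1,1,0,0,2,0,1,0,1,0,0,0,0,1,0,0,1,0,0,0,1]
Step 4: insert gfs at [1, 3, 16] -> counters=[1,2,0,1,2,0,1,0,1,0,0,0,0,1,0,0,2,0,0,0,1]
Step 5: insert e at [7, 11, 15] -> counters=[1,2,0,1,2,0,1,1,1,0,0,1,0,1,0,1,2,0,0,0,1]
Step 6: insert bl at [3, 12, 14] -> counters=[1,2,0,2,2,0,1,1,1,0,0,1,1,1,1,1,2,0,0,0,1]
Step 7: insert lv at [9, 12, 16] -> counters=[1,2,0,2,2,0,1,1,1,1,0,1,2,1,1,1,3,0,0,0,1]
Step 8: insert xlm at [3, 8, 9] -> counters=[1,2,0,3,2,0,1,1,2,2,0,1,2,1,1,1,3,0,0,0,1]
Step 9: insert j at [0, 7, 14] -> counters=[2,2,0,3,2,0,1,2,2,2,0,1,2,1,2,1,3,0,0,0,1]
Step 10: insert ca at [1, 9, 16] -> counters=[2,3,0,3,2,0,1,2,2,3,0,1,2,1,2,1,4,0,0,0,1]
Step 11: insert zl at [1, 4, 15] -> counters=[2,4,0,3,3,0,1,2,2,3,0,1,2,1,2,2,4,0,0,0,1]
Step 12: delete jwd at [4, 8, 13] -> counters=[2,4,0,3,2,0,1,2,1,3,0,1,2,0,2,2,4,0,0,0,1]
Step 13: delete lv at [9, 12, 16] -> counters=[2,4,0,3,2,0,1,2,1,2,0,1,1,0,2,2,3,0,0,0,1]
Step 14: delete z at [0, 6, 16] -> counters=[1,4,0,3,2,0,0,2,1,2,0,1,1,0,2,2,2,0,0,0,1]
Step 15: insert bl at [3, 12, 14] -> counters=[1,4,0,4,2,0,0,2,1,2,0,1,2,0,3,2,2,0,0,0,1]
Step 16: insert ca at [1, 9, 16] -> counters=[1,5,0,4,2,0,0,2,1,3,0,1,2,0,3,2,3,0,0,0,1]
Step 17: insert ca at [1, 9, 16] -> counters=[1,6,0,4,2,0,0,2,1,4,0,1,2,0,3,2,4,0,0,0,1]
Step 18: insert j at [0, 7, 14] -> counters=[2,6,0,4,2,0,0,3,1,4,0,1,2,0,4,2,4,0,0,0,1]
Step 19: delete xlm at [3, 8, 9] -> counters=[2,6,0,3,2,0,0,3,0,3,0,1,2,0,4,2,4,0,0,0,1]
Step 20: delete bl at [3, 12, 14] -> counters=[2,6,0,2,2,0,0,3,0,3,0,1,1,0,3,2,4,0,0,0,1]
Step 21: insert ca at [1, 9, 16] -> counters=[2,7,0,2,2,0,0,3,0,4,0,1,1,0,3,2,5,0,0,0,1]
Step 22: insert jwd at [4, 8, 13] -> counters=[2,7,0,2,3,0,0,3,1,4,0,1,1,1,3,2,5,0,0,0,1]
Final counters=[2,7,0,2,3,0,0,3,1,4,0,1,1,1,3,2,5,0,0,0,1] -> 14 nonzero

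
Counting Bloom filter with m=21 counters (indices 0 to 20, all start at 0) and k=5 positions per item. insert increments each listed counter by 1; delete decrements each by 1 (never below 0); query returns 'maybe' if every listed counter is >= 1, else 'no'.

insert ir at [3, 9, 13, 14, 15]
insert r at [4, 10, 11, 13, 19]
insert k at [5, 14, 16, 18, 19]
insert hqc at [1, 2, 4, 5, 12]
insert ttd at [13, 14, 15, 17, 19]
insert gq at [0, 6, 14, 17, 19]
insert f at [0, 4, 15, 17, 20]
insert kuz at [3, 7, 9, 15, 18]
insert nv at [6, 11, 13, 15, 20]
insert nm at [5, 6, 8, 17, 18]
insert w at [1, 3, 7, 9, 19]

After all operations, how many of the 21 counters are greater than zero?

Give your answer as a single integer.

Answer: 21

Derivation:
Step 1: insert ir at [3, 9, 13, 14, 15] -> counters=[0,0,0,1,0,0,0,0,0,1,0,0,0,1,1,1,0,0,0,0,0]
Step 2: insert r at [4, 10, 11, 13, 19] -> counters=[0,0,0,1,1,0,0,0,0,1,1,1,0,2,1,1,0,0,0,1,0]
Step 3: insert k at [5, 14, 16, 18, 19] -> counters=[0,0,0,1,1,1,0,0,0,1,1,1,0,2,2,1,1,0,1,2,0]
Step 4: insert hqc at [1, 2, 4, 5, 12] -> counters=[0,1,1,1,2,2,0,0,0,1,1,1,1,2,2,1,1,0,1,2,0]
Step 5: insert ttd at [13, 14, 15, 17, 19] -> counters=[0,1,1,1,2,2,0,0,0,1,1,1,1,3,3,2,1,1,1,3,0]
Step 6: insert gq at [0, 6, 14, 17, 19] -> counters=[1,1,1,1,2,2,1,0,0,1,1,1,1,3,4,2,1,2,1,4,0]
Step 7: insert f at [0, 4, 15, 17, 20] -> counters=[2,1,1,1,3,2,1,0,0,1,1,1,1,3,4,3,1,3,1,4,1]
Step 8: insert kuz at [3, 7, 9, 15, 18] -> counters=[2,1,1,2,3,2,1,1,0,2,1,1,1,3,4,4,1,3,2,4,1]
Step 9: insert nv at [6, 11, 13, 15, 20] -> counters=[2,1,1,2,3,2,2,1,0,2,1,2,1,4,4,5,1,3,2,4,2]
Step 10: insert nm at [5, 6, 8, 17, 18] -> counters=[2,1,1,2,3,3,3,1,1,2,1,2,1,4,4,5,1,4,3,4,2]
Step 11: insert w at [1, 3, 7, 9, 19] -> counters=[2,2,1,3,3,3,3,2,1,3,1,2,1,4,4,5,1,4,3,5,2]
Final counters=[2,2,1,3,3,3,3,2,1,3,1,2,1,4,4,5,1,4,3,5,2] -> 21 nonzero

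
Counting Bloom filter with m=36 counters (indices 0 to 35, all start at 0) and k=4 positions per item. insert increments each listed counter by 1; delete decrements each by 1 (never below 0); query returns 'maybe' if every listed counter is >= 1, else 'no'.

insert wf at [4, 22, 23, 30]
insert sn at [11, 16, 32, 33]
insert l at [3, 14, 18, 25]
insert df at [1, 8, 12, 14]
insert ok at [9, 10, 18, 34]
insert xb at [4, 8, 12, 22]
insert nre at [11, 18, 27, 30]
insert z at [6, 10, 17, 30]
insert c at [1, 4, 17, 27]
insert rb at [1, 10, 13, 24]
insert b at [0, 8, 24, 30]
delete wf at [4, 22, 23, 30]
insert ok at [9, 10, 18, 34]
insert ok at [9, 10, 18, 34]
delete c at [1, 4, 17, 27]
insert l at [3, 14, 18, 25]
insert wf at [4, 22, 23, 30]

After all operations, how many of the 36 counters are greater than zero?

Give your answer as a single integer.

Answer: 24

Derivation:
Step 1: insert wf at [4, 22, 23, 30] -> counters=[0,0,0,0,1,0,0,0,0,0,0,0,0,0,0,0,0,0,0,0,0,0,1,1,0,0,0,0,0,0,1,0,0,0,0,0]
Step 2: insert sn at [11, 16, 32, 33] -> counters=[0,0,0,0,1,0,0,0,0,0,0,1,0,0,0,0,1,0,0,0,0,0,1,1,0,0,0,0,0,0,1,0,1,1,0,0]
Step 3: insert l at [3, 14, 18, 25] -> counters=[0,0,0,1,1,0,0,0,0,0,0,1,0,0,1,0,1,0,1,0,0,0,1,1,0,1,0,0,0,0,1,0,1,1,0,0]
Step 4: insert df at [1, 8, 12, 14] -> counters=[0,1,0,1,1,0,0,0,1,0,0,1,1,0,2,0,1,0,1,0,0,0,1,1,0,1,0,0,0,0,1,0,1,1,0,0]
Step 5: insert ok at [9, 10, 18, 34] -> counters=[0,1,0,1,1,0,0,0,1,1,1,1,1,0,2,0,1,0,2,0,0,0,1,1,0,1,0,0,0,0,1,0,1,1,1,0]
Step 6: insert xb at [4, 8, 12, 22] -> counters=[0,1,0,1,2,0,0,0,2,1,1,1,2,0,2,0,1,0,2,0,0,0,2,1,0,1,0,0,0,0,1,0,1,1,1,0]
Step 7: insert nre at [11, 18, 27, 30] -> counters=[0,1,0,1,2,0,0,0,2,1,1,2,2,0,2,0,1,0,3,0,0,0,2,1,0,1,0,1,0,0,2,0,1,1,1,0]
Step 8: insert z at [6, 10, 17, 30] -> counters=[0,1,0,1,2,0,1,0,2,1,2,2,2,0,2,0,1,1,3,0,0,0,2,1,0,1,0,1,0,0,3,0,1,1,1,0]
Step 9: insert c at [1, 4, 17, 27] -> counters=[0,2,0,1,3,0,1,0,2,1,2,2,2,0,2,0,1,2,3,0,0,0,2,1,0,1,0,2,0,0,3,0,1,1,1,0]
Step 10: insert rb at [1, 10, 13, 24] -> counters=[0,3,0,1,3,0,1,0,2,1,3,2,2,1,2,0,1,2,3,0,0,0,2,1,1,1,0,2,0,0,3,0,1,1,1,0]
Step 11: insert b at [0, 8, 24, 30] -> counters=[1,3,0,1,3,0,1,0,3,1,3,2,2,1,2,0,1,2,3,0,0,0,2,1,2,1,0,2,0,0,4,0,1,1,1,0]
Step 12: delete wf at [4, 22, 23, 30] -> counters=[1,3,0,1,2,0,1,0,3,1,3,2,2,1,2,0,1,2,3,0,0,0,1,0,2,1,0,2,0,0,3,0,1,1,1,0]
Step 13: insert ok at [9, 10, 18, 34] -> counters=[1,3,0,1,2,0,1,0,3,2,4,2,2,1,2,0,1,2,4,0,0,0,1,0,2,1,0,2,0,0,3,0,1,1,2,0]
Step 14: insert ok at [9, 10, 18, 34] -> counters=[1,3,0,1,2,0,1,0,3,3,5,2,2,1,2,0,1,2,5,0,0,0,1,0,2,1,0,2,0,0,3,0,1,1,3,0]
Step 15: delete c at [1, 4, 17, 27] -> counters=[1,2,0,1,1,0,1,0,3,3,5,2,2,1,2,0,1,1,5,0,0,0,1,0,2,1,0,1,0,0,3,0,1,1,3,0]
Step 16: insert l at [3, 14, 18, 25] -> counters=[1,2,0,2,1,0,1,0,3,3,5,2,2,1,3,0,1,1,6,0,0,0,1,0,2,2,0,1,0,0,3,0,1,1,3,0]
Step 17: insert wf at [4, 22, 23, 30] -> counters=[1,2,0,2,2,0,1,0,3,3,5,2,2,1,3,0,1,1,6,0,0,0,2,1,2,2,0,1,0,0,4,0,1,1,3,0]
Final counters=[1,2,0,2,2,0,1,0,3,3,5,2,2,1,3,0,1,1,6,0,0,0,2,1,2,2,0,1,0,0,4,0,1,1,3,0] -> 24 nonzero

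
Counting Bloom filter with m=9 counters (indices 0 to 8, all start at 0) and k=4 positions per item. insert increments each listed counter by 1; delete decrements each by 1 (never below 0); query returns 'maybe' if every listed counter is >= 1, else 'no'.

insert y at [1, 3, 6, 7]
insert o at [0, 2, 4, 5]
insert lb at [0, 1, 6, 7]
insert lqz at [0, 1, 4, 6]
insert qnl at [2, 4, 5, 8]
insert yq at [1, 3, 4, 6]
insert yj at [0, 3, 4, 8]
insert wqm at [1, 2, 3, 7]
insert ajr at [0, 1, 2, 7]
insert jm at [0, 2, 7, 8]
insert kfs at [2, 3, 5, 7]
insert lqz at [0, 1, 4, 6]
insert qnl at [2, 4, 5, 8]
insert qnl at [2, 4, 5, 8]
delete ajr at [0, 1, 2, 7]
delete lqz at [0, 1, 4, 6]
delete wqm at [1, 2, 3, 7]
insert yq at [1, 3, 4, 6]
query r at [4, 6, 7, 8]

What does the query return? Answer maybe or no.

Step 1: insert y at [1, 3, 6, 7] -> counters=[0,1,0,1,0,0,1,1,0]
Step 2: insert o at [0, 2, 4, 5] -> counters=[1,1,1,1,1,1,1,1,0]
Step 3: insert lb at [0, 1, 6, 7] -> counters=[2,2,1,1,1,1,2,2,0]
Step 4: insert lqz at [0, 1, 4, 6] -> counters=[3,3,1,1,2,1,3,2,0]
Step 5: insert qnl at [2, 4, 5, 8] -> counters=[3,3,2,1,3,2,3,2,1]
Step 6: insert yq at [1, 3, 4, 6] -> counters=[3,4,2,2,4,2,4,2,1]
Step 7: insert yj at [0, 3, 4, 8] -> counters=[4,4,2,3,5,2,4,2,2]
Step 8: insert wqm at [1, 2, 3, 7] -> counters=[4,5,3,4,5,2,4,3,2]
Step 9: insert ajr at [0, 1, 2, 7] -> counters=[5,6,4,4,5,2,4,4,2]
Step 10: insert jm at [0, 2, 7, 8] -> counters=[6,6,5,4,5,2,4,5,3]
Step 11: insert kfs at [2, 3, 5, 7] -> counters=[6,6,6,5,5,3,4,6,3]
Step 12: insert lqz at [0, 1, 4, 6] -> counters=[7,7,6,5,6,3,5,6,3]
Step 13: insert qnl at [2, 4, 5, 8] -> counters=[7,7,7,5,7,4,5,6,4]
Step 14: insert qnl at [2, 4, 5, 8] -> counters=[7,7,8,5,8,5,5,6,5]
Step 15: delete ajr at [0, 1, 2, 7] -> counters=[6,6,7,5,8,5,5,5,5]
Step 16: delete lqz at [0, 1, 4, 6] -> counters=[5,5,7,5,7,5,4,5,5]
Step 17: delete wqm at [1, 2, 3, 7] -> counters=[5,4,6,4,7,5,4,4,5]
Step 18: insert yq at [1, 3, 4, 6] -> counters=[5,5,6,5,8,5,5,4,5]
Query r: check counters[4]=8 counters[6]=5 counters[7]=4 counters[8]=5 -> maybe

Answer: maybe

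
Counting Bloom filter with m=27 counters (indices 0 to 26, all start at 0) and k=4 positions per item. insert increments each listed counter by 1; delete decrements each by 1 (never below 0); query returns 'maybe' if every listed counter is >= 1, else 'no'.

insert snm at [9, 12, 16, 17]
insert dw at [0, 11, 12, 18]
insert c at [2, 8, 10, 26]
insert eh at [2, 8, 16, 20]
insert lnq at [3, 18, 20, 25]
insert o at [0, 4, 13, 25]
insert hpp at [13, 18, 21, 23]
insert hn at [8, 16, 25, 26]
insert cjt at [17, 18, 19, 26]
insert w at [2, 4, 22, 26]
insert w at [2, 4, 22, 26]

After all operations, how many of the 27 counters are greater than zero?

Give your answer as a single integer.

Step 1: insert snm at [9, 12, 16, 17] -> counters=[0,0,0,0,0,0,0,0,0,1,0,0,1,0,0,0,1,1,0,0,0,0,0,0,0,0,0]
Step 2: insert dw at [0, 11, 12, 18] -> counters=[1,0,0,0,0,0,0,0,0,1,0,1,2,0,0,0,1,1,1,0,0,0,0,0,0,0,0]
Step 3: insert c at [2, 8, 10, 26] -> counters=[1,0,1,0,0,0,0,0,1,1,1,1,2,0,0,0,1,1,1,0,0,0,0,0,0,0,1]
Step 4: insert eh at [2, 8, 16, 20] -> counters=[1,0,2,0,0,0,0,0,2,1,1,1,2,0,0,0,2,1,1,0,1,0,0,0,0,0,1]
Step 5: insert lnq at [3, 18, 20, 25] -> counters=[1,0,2,1,0,0,0,0,2,1,1,1,2,0,0,0,2,1,2,0,2,0,0,0,0,1,1]
Step 6: insert o at [0, 4, 13, 25] -> counters=[2,0,2,1,1,0,0,0,2,1,1,1,2,1,0,0,2,1,2,0,2,0,0,0,0,2,1]
Step 7: insert hpp at [13, 18, 21, 23] -> counters=[2,0,2,1,1,0,0,0,2,1,1,1,2,2,0,0,2,1,3,0,2,1,0,1,0,2,1]
Step 8: insert hn at [8, 16, 25, 26] -> counters=[2,0,2,1,1,0,0,0,3,1,1,1,2,2,0,0,3,1,3,0,2,1,0,1,0,3,2]
Step 9: insert cjt at [17, 18, 19, 26] -> counters=[2,0,2,1,1,0,0,0,3,1,1,1,2,2,0,0,3,2,4,1,2,1,0,1,0,3,3]
Step 10: insert w at [2, 4, 22, 26] -> counters=[2,0,3,1,2,0,0,0,3,1,1,1,2,2,0,0,3,2,4,1,2,1,1,1,0,3,4]
Step 11: insert w at [2, 4, 22, 26] -> counters=[2,0,4,1,3,0,0,0,3,1,1,1,2,2,0,0,3,2,4,1,2,1,2,1,0,3,5]
Final counters=[2,0,4,1,3,0,0,0,3,1,1,1,2,2,0,0,3,2,4,1,2,1,2,1,0,3,5] -> 20 nonzero

Answer: 20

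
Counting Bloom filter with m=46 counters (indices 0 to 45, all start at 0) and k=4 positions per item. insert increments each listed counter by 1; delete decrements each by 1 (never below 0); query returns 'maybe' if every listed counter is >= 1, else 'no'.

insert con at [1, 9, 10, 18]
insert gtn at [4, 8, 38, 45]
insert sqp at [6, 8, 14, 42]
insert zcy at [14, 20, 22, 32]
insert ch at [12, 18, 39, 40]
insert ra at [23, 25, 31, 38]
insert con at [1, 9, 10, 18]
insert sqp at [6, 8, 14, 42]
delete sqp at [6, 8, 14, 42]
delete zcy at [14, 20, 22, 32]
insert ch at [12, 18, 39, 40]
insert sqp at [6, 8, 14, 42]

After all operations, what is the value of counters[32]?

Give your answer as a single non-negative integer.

Answer: 0

Derivation:
Step 1: insert con at [1, 9, 10, 18] -> counters=[0,1,0,0,0,0,0,0,0,1,1,0,0,0,0,0,0,0,1,0,0,0,0,0,0,0,0,0,0,0,0,0,0,0,0,0,0,0,0,0,0,0,0,0,0,0]
Step 2: insert gtn at [4, 8, 38, 45] -> counters=[0,1,0,0,1,0,0,0,1,1,1,0,0,0,0,0,0,0,1,0,0,0,0,0,0,0,0,0,0,0,0,0,0,0,0,0,0,0,1,0,0,0,0,0,0,1]
Step 3: insert sqp at [6, 8, 14, 42] -> counters=[0,1,0,0,1,0,1,0,2,1,1,0,0,0,1,0,0,0,1,0,0,0,0,0,0,0,0,0,0,0,0,0,0,0,0,0,0,0,1,0,0,0,1,0,0,1]
Step 4: insert zcy at [14, 20, 22, 32] -> counters=[0,1,0,0,1,0,1,0,2,1,1,0,0,0,2,0,0,0,1,0,1,0,1,0,0,0,0,0,0,0,0,0,1,0,0,0,0,0,1,0,0,0,1,0,0,1]
Step 5: insert ch at [12, 18, 39, 40] -> counters=[0,1,0,0,1,0,1,0,2,1,1,0,1,0,2,0,0,0,2,0,1,0,1,0,0,0,0,0,0,0,0,0,1,0,0,0,0,0,1,1,1,0,1,0,0,1]
Step 6: insert ra at [23, 25, 31, 38] -> counters=[0,1,0,0,1,0,1,0,2,1,1,0,1,0,2,0,0,0,2,0,1,0,1,1,0,1,0,0,0,0,0,1,1,0,0,0,0,0,2,1,1,0,1,0,0,1]
Step 7: insert con at [1, 9, 10, 18] -> counters=[0,2,0,0,1,0,1,0,2,2,2,0,1,0,2,0,0,0,3,0,1,0,1,1,0,1,0,0,0,0,0,1,1,0,0,0,0,0,2,1,1,0,1,0,0,1]
Step 8: insert sqp at [6, 8, 14, 42] -> counters=[0,2,0,0,1,0,2,0,3,2,2,0,1,0,3,0,0,0,3,0,1,0,1,1,0,1,0,0,0,0,0,1,1,0,0,0,0,0,2,1,1,0,2,0,0,1]
Step 9: delete sqp at [6, 8, 14, 42] -> counters=[0,2,0,0,1,0,1,0,2,2,2,0,1,0,2,0,0,0,3,0,1,0,1,1,0,1,0,0,0,0,0,1,1,0,0,0,0,0,2,1,1,0,1,0,0,1]
Step 10: delete zcy at [14, 20, 22, 32] -> counters=[0,2,0,0,1,0,1,0,2,2,2,0,1,0,1,0,0,0,3,0,0,0,0,1,0,1,0,0,0,0,0,1,0,0,0,0,0,0,2,1,1,0,1,0,0,1]
Step 11: insert ch at [12, 18, 39, 40] -> counters=[0,2,0,0,1,0,1,0,2,2,2,0,2,0,1,0,0,0,4,0,0,0,0,1,0,1,0,0,0,0,0,1,0,0,0,0,0,0,2,2,2,0,1,0,0,1]
Step 12: insert sqp at [6, 8, 14, 42] -> counters=[0,2,0,0,1,0,2,0,3,2,2,0,2,0,2,0,0,0,4,0,0,0,0,1,0,1,0,0,0,0,0,1,0,0,0,0,0,0,2,2,2,0,2,0,0,1]
Final counters=[0,2,0,0,1,0,2,0,3,2,2,0,2,0,2,0,0,0,4,0,0,0,0,1,0,1,0,0,0,0,0,1,0,0,0,0,0,0,2,2,2,0,2,0,0,1] -> counters[32]=0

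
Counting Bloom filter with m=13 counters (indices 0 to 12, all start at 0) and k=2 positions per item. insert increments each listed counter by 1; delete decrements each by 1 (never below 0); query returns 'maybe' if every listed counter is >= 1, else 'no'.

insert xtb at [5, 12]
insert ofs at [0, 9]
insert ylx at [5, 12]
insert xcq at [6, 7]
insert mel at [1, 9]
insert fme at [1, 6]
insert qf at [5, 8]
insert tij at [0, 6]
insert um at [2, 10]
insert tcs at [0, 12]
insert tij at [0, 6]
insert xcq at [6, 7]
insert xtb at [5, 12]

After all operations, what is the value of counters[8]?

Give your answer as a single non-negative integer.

Step 1: insert xtb at [5, 12] -> counters=[0,0,0,0,0,1,0,0,0,0,0,0,1]
Step 2: insert ofs at [0, 9] -> counters=[1,0,0,0,0,1,0,0,0,1,0,0,1]
Step 3: insert ylx at [5, 12] -> counters=[1,0,0,0,0,2,0,0,0,1,0,0,2]
Step 4: insert xcq at [6, 7] -> counters=[1,0,0,0,0,2,1,1,0,1,0,0,2]
Step 5: insert mel at [1, 9] -> counters=[1,1,0,0,0,2,1,1,0,2,0,0,2]
Step 6: insert fme at [1, 6] -> counters=[1,2,0,0,0,2,2,1,0,2,0,0,2]
Step 7: insert qf at [5, 8] -> counters=[1,2,0,0,0,3,2,1,1,2,0,0,2]
Step 8: insert tij at [0, 6] -> counters=[2,2,0,0,0,3,3,1,1,2,0,0,2]
Step 9: insert um at [2, 10] -> counters=[2,2,1,0,0,3,3,1,1,2,1,0,2]
Step 10: insert tcs at [0, 12] -> counters=[3,2,1,0,0,3,3,1,1,2,1,0,3]
Step 11: insert tij at [0, 6] -> counters=[4,2,1,0,0,3,4,1,1,2,1,0,3]
Step 12: insert xcq at [6, 7] -> counters=[4,2,1,0,0,3,5,2,1,2,1,0,3]
Step 13: insert xtb at [5, 12] -> counters=[4,2,1,0,0,4,5,2,1,2,1,0,4]
Final counters=[4,2,1,0,0,4,5,2,1,2,1,0,4] -> counters[8]=1

Answer: 1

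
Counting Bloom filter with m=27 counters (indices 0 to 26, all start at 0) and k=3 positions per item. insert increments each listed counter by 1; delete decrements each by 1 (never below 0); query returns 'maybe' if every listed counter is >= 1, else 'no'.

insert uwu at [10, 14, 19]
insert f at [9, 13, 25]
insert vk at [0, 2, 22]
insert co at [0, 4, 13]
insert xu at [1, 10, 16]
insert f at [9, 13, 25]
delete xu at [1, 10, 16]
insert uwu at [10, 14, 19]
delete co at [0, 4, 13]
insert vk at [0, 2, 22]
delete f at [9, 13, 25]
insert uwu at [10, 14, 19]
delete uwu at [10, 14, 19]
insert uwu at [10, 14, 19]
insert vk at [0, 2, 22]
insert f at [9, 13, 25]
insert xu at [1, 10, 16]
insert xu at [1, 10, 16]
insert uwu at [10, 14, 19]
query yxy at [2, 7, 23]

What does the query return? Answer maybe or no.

Step 1: insert uwu at [10, 14, 19] -> counters=[0,0,0,0,0,0,0,0,0,0,1,0,0,0,1,0,0,0,0,1,0,0,0,0,0,0,0]
Step 2: insert f at [9, 13, 25] -> counters=[0,0,0,0,0,0,0,0,0,1,1,0,0,1,1,0,0,0,0,1,0,0,0,0,0,1,0]
Step 3: insert vk at [0, 2, 22] -> counters=[1,0,1,0,0,0,0,0,0,1,1,0,0,1,1,0,0,0,0,1,0,0,1,0,0,1,0]
Step 4: insert co at [0, 4, 13] -> counters=[2,0,1,0,1,0,0,0,0,1,1,0,0,2,1,0,0,0,0,1,0,0,1,0,0,1,0]
Step 5: insert xu at [1, 10, 16] -> counters=[2,1,1,0,1,0,0,0,0,1,2,0,0,2,1,0,1,0,0,1,0,0,1,0,0,1,0]
Step 6: insert f at [9, 13, 25] -> counters=[2,1,1,0,1,0,0,0,0,2,2,0,0,3,1,0,1,0,0,1,0,0,1,0,0,2,0]
Step 7: delete xu at [1, 10, 16] -> counters=[2,0,1,0,1,0,0,0,0,2,1,0,0,3,1,0,0,0,0,1,0,0,1,0,0,2,0]
Step 8: insert uwu at [10, 14, 19] -> counters=[2,0,1,0,1,0,0,0,0,2,2,0,0,3,2,0,0,0,0,2,0,0,1,0,0,2,0]
Step 9: delete co at [0, 4, 13] -> counters=[1,0,1,0,0,0,0,0,0,2,2,0,0,2,2,0,0,0,0,2,0,0,1,0,0,2,0]
Step 10: insert vk at [0, 2, 22] -> counters=[2,0,2,0,0,0,0,0,0,2,2,0,0,2,2,0,0,0,0,2,0,0,2,0,0,2,0]
Step 11: delete f at [9, 13, 25] -> counters=[2,0,2,0,0,0,0,0,0,1,2,0,0,1,2,0,0,0,0,2,0,0,2,0,0,1,0]
Step 12: insert uwu at [10, 14, 19] -> counters=[2,0,2,0,0,0,0,0,0,1,3,0,0,1,3,0,0,0,0,3,0,0,2,0,0,1,0]
Step 13: delete uwu at [10, 14, 19] -> counters=[2,0,2,0,0,0,0,0,0,1,2,0,0,1,2,0,0,0,0,2,0,0,2,0,0,1,0]
Step 14: insert uwu at [10, 14, 19] -> counters=[2,0,2,0,0,0,0,0,0,1,3,0,0,1,3,0,0,0,0,3,0,0,2,0,0,1,0]
Step 15: insert vk at [0, 2, 22] -> counters=[3,0,3,0,0,0,0,0,0,1,3,0,0,1,3,0,0,0,0,3,0,0,3,0,0,1,0]
Step 16: insert f at [9, 13, 25] -> counters=[3,0,3,0,0,0,0,0,0,2,3,0,0,2,3,0,0,0,0,3,0,0,3,0,0,2,0]
Step 17: insert xu at [1, 10, 16] -> counters=[3,1,3,0,0,0,0,0,0,2,4,0,0,2,3,0,1,0,0,3,0,0,3,0,0,2,0]
Step 18: insert xu at [1, 10, 16] -> counters=[3,2,3,0,0,0,0,0,0,2,5,0,0,2,3,0,2,0,0,3,0,0,3,0,0,2,0]
Step 19: insert uwu at [10, 14, 19] -> counters=[3,2,3,0,0,0,0,0,0,2,6,0,0,2,4,0,2,0,0,4,0,0,3,0,0,2,0]
Query yxy: check counters[2]=3 counters[7]=0 counters[23]=0 -> no

Answer: no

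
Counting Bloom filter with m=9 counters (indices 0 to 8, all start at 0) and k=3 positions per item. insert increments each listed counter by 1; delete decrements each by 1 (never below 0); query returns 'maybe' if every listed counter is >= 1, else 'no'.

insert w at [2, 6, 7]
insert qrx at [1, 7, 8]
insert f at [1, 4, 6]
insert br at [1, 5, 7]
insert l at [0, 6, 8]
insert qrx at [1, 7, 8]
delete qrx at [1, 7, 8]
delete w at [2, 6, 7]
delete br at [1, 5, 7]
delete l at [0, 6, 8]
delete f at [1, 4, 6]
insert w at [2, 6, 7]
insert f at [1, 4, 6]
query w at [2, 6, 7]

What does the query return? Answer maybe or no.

Step 1: insert w at [2, 6, 7] -> counters=[0,0,1,0,0,0,1,1,0]
Step 2: insert qrx at [1, 7, 8] -> counters=[0,1,1,0,0,0,1,2,1]
Step 3: insert f at [1, 4, 6] -> counters=[0,2,1,0,1,0,2,2,1]
Step 4: insert br at [1, 5, 7] -> counters=[0,3,1,0,1,1,2,3,1]
Step 5: insert l at [0, 6, 8] -> counters=[1,3,1,0,1,1,3,3,2]
Step 6: insert qrx at [1, 7, 8] -> counters=[1,4,1,0,1,1,3,4,3]
Step 7: delete qrx at [1, 7, 8] -> counters=[1,3,1,0,1,1,3,3,2]
Step 8: delete w at [2, 6, 7] -> counters=[1,3,0,0,1,1,2,2,2]
Step 9: delete br at [1, 5, 7] -> counters=[1,2,0,0,1,0,2,1,2]
Step 10: delete l at [0, 6, 8] -> counters=[0,2,0,0,1,0,1,1,1]
Step 11: delete f at [1, 4, 6] -> counters=[0,1,0,0,0,0,0,1,1]
Step 12: insert w at [2, 6, 7] -> counters=[0,1,1,0,0,0,1,2,1]
Step 13: insert f at [1, 4, 6] -> counters=[0,2,1,0,1,0,2,2,1]
Query w: check counters[2]=1 counters[6]=2 counters[7]=2 -> maybe

Answer: maybe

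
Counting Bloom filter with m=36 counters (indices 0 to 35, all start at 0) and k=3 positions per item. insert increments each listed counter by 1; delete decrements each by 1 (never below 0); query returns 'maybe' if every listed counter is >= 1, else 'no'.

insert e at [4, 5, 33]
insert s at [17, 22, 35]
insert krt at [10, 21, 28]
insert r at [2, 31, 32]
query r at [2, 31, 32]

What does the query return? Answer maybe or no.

Answer: maybe

Derivation:
Step 1: insert e at [4, 5, 33] -> counters=[0,0,0,0,1,1,0,0,0,0,0,0,0,0,0,0,0,0,0,0,0,0,0,0,0,0,0,0,0,0,0,0,0,1,0,0]
Step 2: insert s at [17, 22, 35] -> counters=[0,0,0,0,1,1,0,0,0,0,0,0,0,0,0,0,0,1,0,0,0,0,1,0,0,0,0,0,0,0,0,0,0,1,0,1]
Step 3: insert krt at [10, 21, 28] -> counters=[0,0,0,0,1,1,0,0,0,0,1,0,0,0,0,0,0,1,0,0,0,1,1,0,0,0,0,0,1,0,0,0,0,1,0,1]
Step 4: insert r at [2, 31, 32] -> counters=[0,0,1,0,1,1,0,0,0,0,1,0,0,0,0,0,0,1,0,0,0,1,1,0,0,0,0,0,1,0,0,1,1,1,0,1]
Query r: check counters[2]=1 counters[31]=1 counters[32]=1 -> maybe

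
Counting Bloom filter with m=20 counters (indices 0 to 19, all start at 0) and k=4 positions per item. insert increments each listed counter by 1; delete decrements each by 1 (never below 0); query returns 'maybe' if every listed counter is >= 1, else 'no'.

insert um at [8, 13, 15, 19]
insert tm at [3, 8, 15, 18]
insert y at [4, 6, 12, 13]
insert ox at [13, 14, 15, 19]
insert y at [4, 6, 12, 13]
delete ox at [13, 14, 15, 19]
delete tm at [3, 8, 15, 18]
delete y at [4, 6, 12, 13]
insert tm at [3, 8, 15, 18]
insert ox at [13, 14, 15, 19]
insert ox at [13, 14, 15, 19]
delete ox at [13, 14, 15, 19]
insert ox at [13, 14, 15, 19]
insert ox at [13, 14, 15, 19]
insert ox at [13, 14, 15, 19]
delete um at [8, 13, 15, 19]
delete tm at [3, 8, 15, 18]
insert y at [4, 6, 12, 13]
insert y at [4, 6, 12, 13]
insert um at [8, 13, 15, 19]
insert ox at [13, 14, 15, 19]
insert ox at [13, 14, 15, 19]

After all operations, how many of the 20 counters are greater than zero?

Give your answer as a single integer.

Step 1: insert um at [8, 13, 15, 19] -> counters=[0,0,0,0,0,0,0,0,1,0,0,0,0,1,0,1,0,0,0,1]
Step 2: insert tm at [3, 8, 15, 18] -> counters=[0,0,0,1,0,0,0,0,2,0,0,0,0,1,0,2,0,0,1,1]
Step 3: insert y at [4, 6, 12, 13] -> counters=[0,0,0,1,1,0,1,0,2,0,0,0,1,2,0,2,0,0,1,1]
Step 4: insert ox at [13, 14, 15, 19] -> counters=[0,0,0,1,1,0,1,0,2,0,0,0,1,3,1,3,0,0,1,2]
Step 5: insert y at [4, 6, 12, 13] -> counters=[0,0,0,1,2,0,2,0,2,0,0,0,2,4,1,3,0,0,1,2]
Step 6: delete ox at [13, 14, 15, 19] -> counters=[0,0,0,1,2,0,2,0,2,0,0,0,2,3,0,2,0,0,1,1]
Step 7: delete tm at [3, 8, 15, 18] -> counters=[0,0,0,0,2,0,2,0,1,0,0,0,2,3,0,1,0,0,0,1]
Step 8: delete y at [4, 6, 12, 13] -> counters=[0,0,0,0,1,0,1,0,1,0,0,0,1,2,0,1,0,0,0,1]
Step 9: insert tm at [3, 8, 15, 18] -> counters=[0,0,0,1,1,0,1,0,2,0,0,0,1,2,0,2,0,0,1,1]
Step 10: insert ox at [13, 14, 15, 19] -> counters=[0,0,0,1,1,0,1,0,2,0,0,0,1,3,1,3,0,0,1,2]
Step 11: insert ox at [13, 14, 15, 19] -> counters=[0,0,0,1,1,0,1,0,2,0,0,0,1,4,2,4,0,0,1,3]
Step 12: delete ox at [13, 14, 15, 19] -> counters=[0,0,0,1,1,0,1,0,2,0,0,0,1,3,1,3,0,0,1,2]
Step 13: insert ox at [13, 14, 15, 19] -> counters=[0,0,0,1,1,0,1,0,2,0,0,0,1,4,2,4,0,0,1,3]
Step 14: insert ox at [13, 14, 15, 19] -> counters=[0,0,0,1,1,0,1,0,2,0,0,0,1,5,3,5,0,0,1,4]
Step 15: insert ox at [13, 14, 15, 19] -> counters=[0,0,0,1,1,0,1,0,2,0,0,0,1,6,4,6,0,0,1,5]
Step 16: delete um at [8, 13, 15, 19] -> counters=[0,0,0,1,1,0,1,0,1,0,0,0,1,5,4,5,0,0,1,4]
Step 17: delete tm at [3, 8, 15, 18] -> counters=[0,0,0,0,1,0,1,0,0,0,0,0,1,5,4,4,0,0,0,4]
Step 18: insert y at [4, 6, 12, 13] -> counters=[0,0,0,0,2,0,2,0,0,0,0,0,2,6,4,4,0,0,0,4]
Step 19: insert y at [4, 6, 12, 13] -> counters=[0,0,0,0,3,0,3,0,0,0,0,0,3,7,4,4,0,0,0,4]
Step 20: insert um at [8, 13, 15, 19] -> counters=[0,0,0,0,3,0,3,0,1,0,0,0,3,8,4,5,0,0,0,5]
Step 21: insert ox at [13, 14, 15, 19] -> counters=[0,0,0,0,3,0,3,0,1,0,0,0,3,9,5,6,0,0,0,6]
Step 22: insert ox at [13, 14, 15, 19] -> counters=[0,0,0,0,3,0,3,0,1,0,0,0,3,10,6,7,0,0,0,7]
Final counters=[0,0,0,0,3,0,3,0,1,0,0,0,3,10,6,7,0,0,0,7] -> 8 nonzero

Answer: 8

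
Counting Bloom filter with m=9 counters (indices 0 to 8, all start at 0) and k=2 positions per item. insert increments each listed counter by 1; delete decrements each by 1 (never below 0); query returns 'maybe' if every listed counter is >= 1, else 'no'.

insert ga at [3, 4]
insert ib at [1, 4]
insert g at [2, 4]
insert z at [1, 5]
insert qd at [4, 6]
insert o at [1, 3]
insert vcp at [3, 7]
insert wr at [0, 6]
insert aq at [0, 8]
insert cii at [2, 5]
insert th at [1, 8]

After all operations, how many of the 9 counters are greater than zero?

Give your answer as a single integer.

Answer: 9

Derivation:
Step 1: insert ga at [3, 4] -> counters=[0,0,0,1,1,0,0,0,0]
Step 2: insert ib at [1, 4] -> counters=[0,1,0,1,2,0,0,0,0]
Step 3: insert g at [2, 4] -> counters=[0,1,1,1,3,0,0,0,0]
Step 4: insert z at [1, 5] -> counters=[0,2,1,1,3,1,0,0,0]
Step 5: insert qd at [4, 6] -> counters=[0,2,1,1,4,1,1,0,0]
Step 6: insert o at [1, 3] -> counters=[0,3,1,2,4,1,1,0,0]
Step 7: insert vcp at [3, 7] -> counters=[0,3,1,3,4,1,1,1,0]
Step 8: insert wr at [0, 6] -> counters=[1,3,1,3,4,1,2,1,0]
Step 9: insert aq at [0, 8] -> counters=[2,3,1,3,4,1,2,1,1]
Step 10: insert cii at [2, 5] -> counters=[2,3,2,3,4,2,2,1,1]
Step 11: insert th at [1, 8] -> counters=[2,4,2,3,4,2,2,1,2]
Final counters=[2,4,2,3,4,2,2,1,2] -> 9 nonzero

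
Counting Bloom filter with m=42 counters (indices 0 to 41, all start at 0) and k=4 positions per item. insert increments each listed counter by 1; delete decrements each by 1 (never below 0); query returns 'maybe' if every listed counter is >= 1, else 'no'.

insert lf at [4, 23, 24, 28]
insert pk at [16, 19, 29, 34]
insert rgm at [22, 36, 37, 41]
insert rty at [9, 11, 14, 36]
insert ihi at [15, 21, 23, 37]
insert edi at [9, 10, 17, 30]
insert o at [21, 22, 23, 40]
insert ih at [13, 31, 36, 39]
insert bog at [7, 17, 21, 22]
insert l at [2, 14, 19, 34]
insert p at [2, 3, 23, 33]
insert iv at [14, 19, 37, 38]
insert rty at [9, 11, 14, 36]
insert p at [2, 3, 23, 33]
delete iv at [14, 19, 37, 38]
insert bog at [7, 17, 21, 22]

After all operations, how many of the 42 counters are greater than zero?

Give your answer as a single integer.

Step 1: insert lf at [4, 23, 24, 28] -> counters=[0,0,0,0,1,0,0,0,0,0,0,0,0,0,0,0,0,0,0,0,0,0,0,1,1,0,0,0,1,0,0,0,0,0,0,0,0,0,0,0,0,0]
Step 2: insert pk at [16, 19, 29, 34] -> counters=[0,0,0,0,1,0,0,0,0,0,0,0,0,0,0,0,1,0,0,1,0,0,0,1,1,0,0,0,1,1,0,0,0,0,1,0,0,0,0,0,0,0]
Step 3: insert rgm at [22, 36, 37, 41] -> counters=[0,0,0,0,1,0,0,0,0,0,0,0,0,0,0,0,1,0,0,1,0,0,1,1,1,0,0,0,1,1,0,0,0,0,1,0,1,1,0,0,0,1]
Step 4: insert rty at [9, 11, 14, 36] -> counters=[0,0,0,0,1,0,0,0,0,1,0,1,0,0,1,0,1,0,0,1,0,0,1,1,1,0,0,0,1,1,0,0,0,0,1,0,2,1,0,0,0,1]
Step 5: insert ihi at [15, 21, 23, 37] -> counters=[0,0,0,0,1,0,0,0,0,1,0,1,0,0,1,1,1,0,0,1,0,1,1,2,1,0,0,0,1,1,0,0,0,0,1,0,2,2,0,0,0,1]
Step 6: insert edi at [9, 10, 17, 30] -> counters=[0,0,0,0,1,0,0,0,0,2,1,1,0,0,1,1,1,1,0,1,0,1,1,2,1,0,0,0,1,1,1,0,0,0,1,0,2,2,0,0,0,1]
Step 7: insert o at [21, 22, 23, 40] -> counters=[0,0,0,0,1,0,0,0,0,2,1,1,0,0,1,1,1,1,0,1,0,2,2,3,1,0,0,0,1,1,1,0,0,0,1,0,2,2,0,0,1,1]
Step 8: insert ih at [13, 31, 36, 39] -> counters=[0,0,0,0,1,0,0,0,0,2,1,1,0,1,1,1,1,1,0,1,0,2,2,3,1,0,0,0,1,1,1,1,0,0,1,0,3,2,0,1,1,1]
Step 9: insert bog at [7, 17, 21, 22] -> counters=[0,0,0,0,1,0,0,1,0,2,1,1,0,1,1,1,1,2,0,1,0,3,3,3,1,0,0,0,1,1,1,1,0,0,1,0,3,2,0,1,1,1]
Step 10: insert l at [2, 14, 19, 34] -> counters=[0,0,1,0,1,0,0,1,0,2,1,1,0,1,2,1,1,2,0,2,0,3,3,3,1,0,0,0,1,1,1,1,0,0,2,0,3,2,0,1,1,1]
Step 11: insert p at [2, 3, 23, 33] -> counters=[0,0,2,1,1,0,0,1,0,2,1,1,0,1,2,1,1,2,0,2,0,3,3,4,1,0,0,0,1,1,1,1,0,1,2,0,3,2,0,1,1,1]
Step 12: insert iv at [14, 19, 37, 38] -> counters=[0,0,2,1,1,0,0,1,0,2,1,1,0,1,3,1,1,2,0,3,0,3,3,4,1,0,0,0,1,1,1,1,0,1,2,0,3,3,1,1,1,1]
Step 13: insert rty at [9, 11, 14, 36] -> counters=[0,0,2,1,1,0,0,1,0,3,1,2,0,1,4,1,1,2,0,3,0,3,3,4,1,0,0,0,1,1,1,1,0,1,2,0,4,3,1,1,1,1]
Step 14: insert p at [2, 3, 23, 33] -> counters=[0,0,3,2,1,0,0,1,0,3,1,2,0,1,4,1,1,2,0,3,0,3,3,5,1,0,0,0,1,1,1,1,0,2,2,0,4,3,1,1,1,1]
Step 15: delete iv at [14, 19, 37, 38] -> counters=[0,0,3,2,1,0,0,1,0,3,1,2,0,1,3,1,1,2,0,2,0,3,3,5,1,0,0,0,1,1,1,1,0,2,2,0,4,2,0,1,1,1]
Step 16: insert bog at [7, 17, 21, 22] -> counters=[0,0,3,2,1,0,0,2,0,3,1,2,0,1,3,1,1,3,0,2,0,4,4,5,1,0,0,0,1,1,1,1,0,2,2,0,4,2,0,1,1,1]
Final counters=[0,0,3,2,1,0,0,2,0,3,1,2,0,1,3,1,1,3,0,2,0,4,4,5,1,0,0,0,1,1,1,1,0,2,2,0,4,2,0,1,1,1] -> 28 nonzero

Answer: 28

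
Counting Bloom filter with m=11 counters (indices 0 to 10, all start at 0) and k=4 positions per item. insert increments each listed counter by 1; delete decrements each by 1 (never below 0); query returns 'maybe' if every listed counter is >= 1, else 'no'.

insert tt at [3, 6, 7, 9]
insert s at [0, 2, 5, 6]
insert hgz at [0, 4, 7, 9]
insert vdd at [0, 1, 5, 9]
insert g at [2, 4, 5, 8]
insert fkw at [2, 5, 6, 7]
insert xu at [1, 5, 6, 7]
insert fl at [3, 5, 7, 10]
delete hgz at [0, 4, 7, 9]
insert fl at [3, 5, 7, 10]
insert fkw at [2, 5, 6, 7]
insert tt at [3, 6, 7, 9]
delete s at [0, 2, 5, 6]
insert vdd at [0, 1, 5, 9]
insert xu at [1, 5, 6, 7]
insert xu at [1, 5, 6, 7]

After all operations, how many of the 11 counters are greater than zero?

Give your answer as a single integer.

Answer: 11

Derivation:
Step 1: insert tt at [3, 6, 7, 9] -> counters=[0,0,0,1,0,0,1,1,0,1,0]
Step 2: insert s at [0, 2, 5, 6] -> counters=[1,0,1,1,0,1,2,1,0,1,0]
Step 3: insert hgz at [0, 4, 7, 9] -> counters=[2,0,1,1,1,1,2,2,0,2,0]
Step 4: insert vdd at [0, 1, 5, 9] -> counters=[3,1,1,1,1,2,2,2,0,3,0]
Step 5: insert g at [2, 4, 5, 8] -> counters=[3,1,2,1,2,3,2,2,1,3,0]
Step 6: insert fkw at [2, 5, 6, 7] -> counters=[3,1,3,1,2,4,3,3,1,3,0]
Step 7: insert xu at [1, 5, 6, 7] -> counters=[3,2,3,1,2,5,4,4,1,3,0]
Step 8: insert fl at [3, 5, 7, 10] -> counters=[3,2,3,2,2,6,4,5,1,3,1]
Step 9: delete hgz at [0, 4, 7, 9] -> counters=[2,2,3,2,1,6,4,4,1,2,1]
Step 10: insert fl at [3, 5, 7, 10] -> counters=[2,2,3,3,1,7,4,5,1,2,2]
Step 11: insert fkw at [2, 5, 6, 7] -> counters=[2,2,4,3,1,8,5,6,1,2,2]
Step 12: insert tt at [3, 6, 7, 9] -> counters=[2,2,4,4,1,8,6,7,1,3,2]
Step 13: delete s at [0, 2, 5, 6] -> counters=[1,2,3,4,1,7,5,7,1,3,2]
Step 14: insert vdd at [0, 1, 5, 9] -> counters=[2,3,3,4,1,8,5,7,1,4,2]
Step 15: insert xu at [1, 5, 6, 7] -> counters=[2,4,3,4,1,9,6,8,1,4,2]
Step 16: insert xu at [1, 5, 6, 7] -> counters=[2,5,3,4,1,10,7,9,1,4,2]
Final counters=[2,5,3,4,1,10,7,9,1,4,2] -> 11 nonzero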